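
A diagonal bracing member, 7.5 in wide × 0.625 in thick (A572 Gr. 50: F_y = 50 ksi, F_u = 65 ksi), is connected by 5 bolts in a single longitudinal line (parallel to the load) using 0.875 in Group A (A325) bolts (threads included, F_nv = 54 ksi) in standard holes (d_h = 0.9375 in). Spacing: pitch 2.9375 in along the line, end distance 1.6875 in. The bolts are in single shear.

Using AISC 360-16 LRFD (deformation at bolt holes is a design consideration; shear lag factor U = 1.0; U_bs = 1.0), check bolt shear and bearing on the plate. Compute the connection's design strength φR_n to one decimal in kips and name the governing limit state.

121.8 kips (bolt shear governs)

Bolt shear: A_b = π(0.875)²/4 = 0.60132 in². φR_n = 0.75 × 54 × 0.60132 × 5 × 1 = 121.8 kips.
Bearing (0.625 in plate, F_u = 65 ksi): end bolts L_c = 1.6875 − 0.9375/2 = 1.21875, R_n = min(1.2×1.21875×0.625×65, 2.4×0.875×0.625×65) = 59.414 kips/bolt; interior L_c = 2.9375 − 0.9375 = 2, R_n = 85.313 kips/bolt. φR_n = 0.75 × (1×59.414 + 4×85.313) = 300.5 kips.
Governing: min(121.8, 300.5) = 121.8 kips → bolt shear.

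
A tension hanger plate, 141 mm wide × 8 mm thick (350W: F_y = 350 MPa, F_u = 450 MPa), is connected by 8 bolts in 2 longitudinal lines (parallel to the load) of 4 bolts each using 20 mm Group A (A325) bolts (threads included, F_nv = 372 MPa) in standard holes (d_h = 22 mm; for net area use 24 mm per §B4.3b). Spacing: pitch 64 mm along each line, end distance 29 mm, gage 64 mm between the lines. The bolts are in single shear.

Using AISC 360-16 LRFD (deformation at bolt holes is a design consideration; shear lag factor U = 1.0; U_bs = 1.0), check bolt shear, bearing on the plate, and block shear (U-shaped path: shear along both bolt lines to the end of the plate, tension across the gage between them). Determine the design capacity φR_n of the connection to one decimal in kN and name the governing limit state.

Bolt shear: A_b = π(20)²/4 = 314.16 mm². φR_n = 0.75 × 372 × 314.16 × 8 × 1 = 701.2 kN.
Bearing (8 mm plate, F_u = 450 MPa): end bolts L_c = 29 − 22/2 = 18, R_n = min(1.2×18×8×450, 2.4×20×8×450) = 77.76 kN/bolt; interior L_c = 64 − 22 = 42, R_n = 172.8 kN/bolt. φR_n = 0.75 × (2×77.76 + 6×172.8) = 894.2 kN.
Block shear: shear path 2×[29+3×64] = 2×221 mm, A_gv = 3536, A_nv = 2×(221 − 3.5×24)×8 = 2192 mm²; tension across gage: (64 − 1×24)×8 = 320 mm². R_n = min(0.6×450×2192, 0.6×350×3536) + 1.0×450×320 = min(591.84, 742.56) + 144 = 735.84 kN. φR_n = 0.75 × 735.84 = 551.9 kN.
Governing: min(701.2, 894.2, 551.9) = 551.9 kN → block shear.

551.9 kN (block shear governs)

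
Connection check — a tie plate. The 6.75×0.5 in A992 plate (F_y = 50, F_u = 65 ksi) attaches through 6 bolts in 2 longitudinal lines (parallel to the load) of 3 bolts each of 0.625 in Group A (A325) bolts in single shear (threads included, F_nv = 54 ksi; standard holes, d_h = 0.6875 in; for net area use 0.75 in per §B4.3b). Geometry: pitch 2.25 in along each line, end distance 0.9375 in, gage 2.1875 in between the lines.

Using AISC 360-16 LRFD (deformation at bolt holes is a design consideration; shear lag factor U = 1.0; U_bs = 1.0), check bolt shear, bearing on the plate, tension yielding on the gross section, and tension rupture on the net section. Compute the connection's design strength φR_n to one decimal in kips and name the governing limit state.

Bolt shear: A_b = π(0.625)²/4 = 0.3068 in². φR_n = 0.75 × 54 × 0.3068 × 6 × 1 = 74.6 kips.
Bearing (0.5 in plate, F_u = 65 ksi): end bolts L_c = 0.9375 − 0.6875/2 = 0.59375, R_n = min(1.2×0.59375×0.5×65, 2.4×0.625×0.5×65) = 23.156 kips/bolt; interior L_c = 2.25 − 0.6875 = 1.5625, R_n = 48.75 kips/bolt. φR_n = 0.75 × (2×23.156 + 4×48.75) = 181.0 kips.
Tension yield (gross): A_g = 6.75×0.5 = 3.375 in². φR_n = 0.90 × 50 × 3.375 = 151.9 kips.
Tension rupture (net): A_n = (6.75 − 2×0.75)×0.5 = 2.625 in² (U = 1.0, A_e = A_n). φR_n = 0.75 × 65 × 2.625 = 128.0 kips.
Governing: min(74.6, 181.0, 151.9, 128.0) = 74.6 kips → bolt shear.

74.6 kips (bolt shear governs)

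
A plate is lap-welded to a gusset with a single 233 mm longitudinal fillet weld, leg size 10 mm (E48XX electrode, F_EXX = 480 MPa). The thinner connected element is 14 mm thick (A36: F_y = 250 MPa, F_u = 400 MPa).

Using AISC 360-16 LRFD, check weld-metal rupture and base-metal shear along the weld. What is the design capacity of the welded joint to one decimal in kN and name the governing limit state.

Weld metal: throat = 0.707×10 = 7.07 mm, L = 233 mm. φR_n = 0.75 × 0.6 × 480 × 7.07 × 233 = 355.8 kN.
Base metal shear (14 mm plate): yield φR_n = 1.0×0.6×250×14×233 = 489.3 kN; rupture φR_n = 0.75×0.6×400×14×233 = 587.2 kN; take 489.3 kN (yield).
Governing: min(355.8, 489.3) = 355.8 kN → weld metal.

355.8 kN (weld metal governs)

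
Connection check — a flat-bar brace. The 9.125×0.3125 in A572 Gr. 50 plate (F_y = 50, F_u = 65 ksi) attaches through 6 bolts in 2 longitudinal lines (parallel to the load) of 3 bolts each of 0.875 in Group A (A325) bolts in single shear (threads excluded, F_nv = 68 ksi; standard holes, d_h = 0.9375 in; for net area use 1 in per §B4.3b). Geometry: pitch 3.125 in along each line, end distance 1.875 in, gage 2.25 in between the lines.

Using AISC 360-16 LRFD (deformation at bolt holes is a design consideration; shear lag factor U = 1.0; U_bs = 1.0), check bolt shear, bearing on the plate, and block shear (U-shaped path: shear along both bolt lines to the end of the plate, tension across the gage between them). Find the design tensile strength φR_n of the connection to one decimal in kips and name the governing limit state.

Bolt shear: A_b = π(0.875)²/4 = 0.60132 in². φR_n = 0.75 × 68 × 0.60132 × 6 × 1 = 184.0 kips.
Bearing (0.3125 in plate, F_u = 65 ksi): end bolts L_c = 1.875 − 0.9375/2 = 1.40625, R_n = min(1.2×1.40625×0.3125×65, 2.4×0.875×0.3125×65) = 34.277 kips/bolt; interior L_c = 3.125 − 0.9375 = 2.1875, R_n = 42.656 kips/bolt. φR_n = 0.75 × (2×34.277 + 4×42.656) = 179.4 kips.
Block shear: shear path 2×[1.875+2×3.125] = 2×8.125 in, A_gv = 5.0781, A_nv = 2×(8.125 − 2.5×1)×0.3125 = 3.5156 in²; tension across gage: (2.25 − 1×1)×0.3125 = 0.39063 in². R_n = min(0.6×65×3.5156, 0.6×50×5.0781) + 1.0×65×0.39063 = min(137.11, 152.34) + 25.391 = 162.5 kips. φR_n = 0.75 × 162.5 = 121.9 kips.
Governing: min(184.0, 179.4, 121.9) = 121.9 kips → block shear.

121.9 kips (block shear governs)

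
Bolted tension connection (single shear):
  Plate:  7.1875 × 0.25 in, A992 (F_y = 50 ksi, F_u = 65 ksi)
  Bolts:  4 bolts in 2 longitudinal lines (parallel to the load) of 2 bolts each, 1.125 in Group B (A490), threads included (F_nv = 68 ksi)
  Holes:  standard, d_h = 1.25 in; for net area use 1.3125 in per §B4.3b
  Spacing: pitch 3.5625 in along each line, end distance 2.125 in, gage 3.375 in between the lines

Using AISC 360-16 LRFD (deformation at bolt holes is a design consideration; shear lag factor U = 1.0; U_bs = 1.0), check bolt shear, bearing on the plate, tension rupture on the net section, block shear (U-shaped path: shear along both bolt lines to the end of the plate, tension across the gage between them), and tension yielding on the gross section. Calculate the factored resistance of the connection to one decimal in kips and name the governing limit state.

55.6 kips (net-section rupture governs)

Bolt shear: A_b = π(1.125)²/4 = 0.99402 in². φR_n = 0.75 × 68 × 0.99402 × 4 × 1 = 202.8 kips.
Bearing (0.25 in plate, F_u = 65 ksi): end bolts L_c = 2.125 − 1.25/2 = 1.5, R_n = min(1.2×1.5×0.25×65, 2.4×1.125×0.25×65) = 29.25 kips/bolt; interior L_c = 3.5625 − 1.25 = 2.3125, R_n = 43.875 kips/bolt. φR_n = 0.75 × (2×29.25 + 2×43.875) = 109.7 kips.
Tension rupture (net): A_n = (7.1875 − 2×1.3125)×0.25 = 1.1406 in² (U = 1.0, A_e = A_n). φR_n = 0.75 × 65 × 1.1406 = 55.6 kips.
Block shear: shear path 2×[2.125+1×3.5625] = 2×5.6875 in, A_gv = 2.8438, A_nv = 2×(5.6875 − 1.5×1.3125)×0.25 = 1.8594 in²; tension across gage: (3.375 − 1×1.3125)×0.25 = 0.51563 in². R_n = min(0.6×65×1.8594, 0.6×50×2.8438) + 1.0×65×0.51563 = min(72.517, 85.314) + 33.516 = 106.03 kips. φR_n = 0.75 × 106.03 = 79.5 kips.
Tension yield (gross): A_g = 7.1875×0.25 = 1.7969 in². φR_n = 0.90 × 50 × 1.7969 = 80.9 kips.
Governing: min(202.8, 109.7, 55.6, 79.5, 80.9) = 55.6 kips → net-section rupture.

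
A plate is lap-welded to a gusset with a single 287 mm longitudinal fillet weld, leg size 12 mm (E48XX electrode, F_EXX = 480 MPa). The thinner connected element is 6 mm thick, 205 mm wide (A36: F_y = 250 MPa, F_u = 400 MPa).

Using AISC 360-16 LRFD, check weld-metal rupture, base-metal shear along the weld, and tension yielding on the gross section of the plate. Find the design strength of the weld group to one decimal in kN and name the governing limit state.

Weld metal: throat = 0.707×12 = 8.484 mm, L = 287 mm. φR_n = 0.75 × 0.6 × 480 × 8.484 × 287 = 525.9 kN.
Base metal shear (6 mm plate): yield φR_n = 1.0×0.6×250×6×287 = 258.3 kN; rupture φR_n = 0.75×0.6×400×6×287 = 310.0 kN; take 258.3 kN (yield).
Tension yield (gross): A_g = 205×6 = 1230 mm². φR_n = 0.90 × 250 × 1230 = 276.8 kN.
Governing: min(525.9, 258.3, 276.8) = 258.3 kN → base-metal shear.

258.3 kN (base-metal shear governs)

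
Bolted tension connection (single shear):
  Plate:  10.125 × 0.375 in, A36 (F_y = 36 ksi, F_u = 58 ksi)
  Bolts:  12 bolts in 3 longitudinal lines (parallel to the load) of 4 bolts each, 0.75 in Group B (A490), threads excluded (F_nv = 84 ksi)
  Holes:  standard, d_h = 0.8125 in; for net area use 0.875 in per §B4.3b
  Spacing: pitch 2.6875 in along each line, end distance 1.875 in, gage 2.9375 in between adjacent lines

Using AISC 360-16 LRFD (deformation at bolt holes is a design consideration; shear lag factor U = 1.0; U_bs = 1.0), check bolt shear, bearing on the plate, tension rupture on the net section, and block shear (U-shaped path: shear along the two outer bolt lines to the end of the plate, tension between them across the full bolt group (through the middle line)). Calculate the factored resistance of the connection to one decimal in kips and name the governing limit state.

122.3 kips (net-section rupture governs)

Bolt shear: A_b = π(0.75)²/4 = 0.44179 in². φR_n = 0.75 × 84 × 0.44179 × 12 × 1 = 334.0 kips.
Bearing (0.375 in plate, F_u = 58 ksi): end bolts L_c = 1.875 − 0.8125/2 = 1.46875, R_n = min(1.2×1.46875×0.375×58, 2.4×0.75×0.375×58) = 38.334 kips/bolt; interior L_c = 2.6875 − 0.8125 = 1.875, R_n = 39.15 kips/bolt. φR_n = 0.75 × (3×38.334 + 9×39.15) = 350.5 kips.
Tension rupture (net): A_n = (10.125 − 3×0.875)×0.375 = 2.8125 in² (U = 1.0, A_e = A_n). φR_n = 0.75 × 58 × 2.8125 = 122.3 kips.
Block shear: shear path 2×[1.875+3×2.6875] = 2×9.9375 in, A_gv = 7.4531, A_nv = 2×(9.9375 − 3.5×0.875)×0.375 = 5.1563 in²; tension across gage: (5.875 − 2×0.875)×0.375 = 1.5469 in². R_n = min(0.6×58×5.1563, 0.6×36×7.4531) + 1.0×58×1.5469 = min(179.44, 160.99) + 89.72 = 250.71 kips. φR_n = 0.75 × 250.71 = 188.0 kips.
Governing: min(334.0, 350.5, 122.3, 188.0) = 122.3 kips → net-section rupture.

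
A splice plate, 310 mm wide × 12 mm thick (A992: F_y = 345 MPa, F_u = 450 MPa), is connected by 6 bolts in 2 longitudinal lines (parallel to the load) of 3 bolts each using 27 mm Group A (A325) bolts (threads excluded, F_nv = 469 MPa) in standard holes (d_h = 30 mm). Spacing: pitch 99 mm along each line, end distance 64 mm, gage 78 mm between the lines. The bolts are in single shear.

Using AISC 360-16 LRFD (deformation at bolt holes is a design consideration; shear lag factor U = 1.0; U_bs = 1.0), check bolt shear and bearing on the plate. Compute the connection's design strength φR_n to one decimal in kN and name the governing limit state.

Bolt shear: A_b = π(27)²/4 = 572.56 mm². φR_n = 0.75 × 469 × 572.56 × 6 × 1 = 1208.4 kN.
Bearing (12 mm plate, F_u = 450 MPa): end bolts L_c = 64 − 30/2 = 49, R_n = min(1.2×49×12×450, 2.4×27×12×450) = 317.52 kN/bolt; interior L_c = 99 − 30 = 69, R_n = 349.92 kN/bolt. φR_n = 0.75 × (2×317.52 + 4×349.92) = 1526.0 kN.
Governing: min(1208.4, 1526.0) = 1208.4 kN → bolt shear.

1208.4 kN (bolt shear governs)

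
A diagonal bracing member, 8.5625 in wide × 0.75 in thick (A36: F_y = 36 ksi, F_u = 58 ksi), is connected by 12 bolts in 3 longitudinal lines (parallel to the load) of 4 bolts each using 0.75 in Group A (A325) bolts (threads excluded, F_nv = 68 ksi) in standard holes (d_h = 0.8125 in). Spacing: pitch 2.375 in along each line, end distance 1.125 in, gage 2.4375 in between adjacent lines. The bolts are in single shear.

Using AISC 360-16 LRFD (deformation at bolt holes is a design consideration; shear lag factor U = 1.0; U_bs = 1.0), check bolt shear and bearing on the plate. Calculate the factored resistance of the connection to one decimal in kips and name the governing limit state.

Bolt shear: A_b = π(0.75)²/4 = 0.44179 in². φR_n = 0.75 × 68 × 0.44179 × 12 × 1 = 270.4 kips.
Bearing (0.75 in plate, F_u = 58 ksi): end bolts L_c = 1.125 − 0.8125/2 = 0.71875, R_n = min(1.2×0.71875×0.75×58, 2.4×0.75×0.75×58) = 37.519 kips/bolt; interior L_c = 2.375 − 0.8125 = 1.5625, R_n = 78.3 kips/bolt. φR_n = 0.75 × (3×37.519 + 9×78.3) = 612.9 kips.
Governing: min(270.4, 612.9) = 270.4 kips → bolt shear.

270.4 kips (bolt shear governs)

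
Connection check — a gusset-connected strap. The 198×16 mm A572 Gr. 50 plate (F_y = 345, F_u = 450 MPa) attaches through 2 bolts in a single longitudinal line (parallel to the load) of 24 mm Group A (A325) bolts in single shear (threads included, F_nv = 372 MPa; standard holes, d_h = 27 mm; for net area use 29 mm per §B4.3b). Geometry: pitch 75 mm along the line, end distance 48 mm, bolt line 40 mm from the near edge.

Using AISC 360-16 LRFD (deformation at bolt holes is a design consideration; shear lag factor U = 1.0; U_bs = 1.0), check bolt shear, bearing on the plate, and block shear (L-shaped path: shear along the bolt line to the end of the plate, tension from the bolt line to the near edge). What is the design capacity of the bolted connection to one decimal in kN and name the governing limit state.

Bolt shear: A_b = π(24)²/4 = 452.39 mm². φR_n = 0.75 × 372 × 452.39 × 2 × 1 = 252.4 kN.
Bearing (16 mm plate, F_u = 450 MPa): end bolts L_c = 48 − 27/2 = 34.5, R_n = min(1.2×34.5×16×450, 2.4×24×16×450) = 298.08 kN/bolt; interior L_c = 75 − 27 = 48, R_n = 414.72 kN/bolt. φR_n = 0.75 × (1×298.08 + 1×414.72) = 534.6 kN.
Block shear: shear path 1×[48+1×75] = 1×123 mm, A_gv = 1968, A_nv = 1×(123 − 1.5×29)×16 = 1272 mm²; tension to near edge: (40 − 0.5×29)×16 = 408 mm². R_n = min(0.6×450×1272, 0.6×345×1968) + 1.0×450×408 = min(343.44, 407.38) + 183.6 = 527.04 kN. φR_n = 0.75 × 527.04 = 395.3 kN.
Governing: min(252.4, 534.6, 395.3) = 252.4 kN → bolt shear.

252.4 kN (bolt shear governs)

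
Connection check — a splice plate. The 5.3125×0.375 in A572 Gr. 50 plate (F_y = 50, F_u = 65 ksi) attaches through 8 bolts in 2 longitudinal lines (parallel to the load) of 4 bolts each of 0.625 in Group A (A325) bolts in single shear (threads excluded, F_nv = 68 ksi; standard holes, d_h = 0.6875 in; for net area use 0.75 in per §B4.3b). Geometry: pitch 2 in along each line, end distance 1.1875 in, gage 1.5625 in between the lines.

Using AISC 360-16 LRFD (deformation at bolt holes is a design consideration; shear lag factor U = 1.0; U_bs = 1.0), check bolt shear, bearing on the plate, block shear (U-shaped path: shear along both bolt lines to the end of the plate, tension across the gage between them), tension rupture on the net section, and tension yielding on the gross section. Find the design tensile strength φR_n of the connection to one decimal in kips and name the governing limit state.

69.7 kips (net-section rupture governs)

Bolt shear: A_b = π(0.625)²/4 = 0.3068 in². φR_n = 0.75 × 68 × 0.3068 × 8 × 1 = 125.2 kips.
Bearing (0.375 in plate, F_u = 65 ksi): end bolts L_c = 1.1875 − 0.6875/2 = 0.84375, R_n = min(1.2×0.84375×0.375×65, 2.4×0.625×0.375×65) = 24.68 kips/bolt; interior L_c = 2 − 0.6875 = 1.3125, R_n = 36.563 kips/bolt. φR_n = 0.75 × (2×24.68 + 6×36.563) = 201.6 kips.
Block shear: shear path 2×[1.1875+3×2] = 2×7.1875 in, A_gv = 5.3906, A_nv = 2×(7.1875 − 3.5×0.75)×0.375 = 3.4219 in²; tension across gage: (1.5625 − 1×0.75)×0.375 = 0.30469 in². R_n = min(0.6×65×3.4219, 0.6×50×5.3906) + 1.0×65×0.30469 = min(133.45, 161.72) + 19.805 = 153.26 kips. φR_n = 0.75 × 153.26 = 114.9 kips.
Tension rupture (net): A_n = (5.3125 − 2×0.75)×0.375 = 1.4297 in² (U = 1.0, A_e = A_n). φR_n = 0.75 × 65 × 1.4297 = 69.7 kips.
Tension yield (gross): A_g = 5.3125×0.375 = 1.9922 in². φR_n = 0.90 × 50 × 1.9922 = 89.6 kips.
Governing: min(125.2, 201.6, 114.9, 69.7, 89.6) = 69.7 kips → net-section rupture.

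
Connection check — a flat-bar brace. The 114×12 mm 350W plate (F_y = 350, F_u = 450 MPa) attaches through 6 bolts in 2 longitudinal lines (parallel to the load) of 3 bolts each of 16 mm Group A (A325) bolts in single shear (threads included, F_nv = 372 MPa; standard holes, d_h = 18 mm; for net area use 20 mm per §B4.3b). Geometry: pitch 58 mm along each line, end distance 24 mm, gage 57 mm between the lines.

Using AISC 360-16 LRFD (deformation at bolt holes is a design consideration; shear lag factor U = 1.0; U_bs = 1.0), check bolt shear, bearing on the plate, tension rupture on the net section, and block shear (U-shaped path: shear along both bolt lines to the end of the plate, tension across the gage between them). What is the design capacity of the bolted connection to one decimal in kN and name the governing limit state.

Bolt shear: A_b = π(16)²/4 = 201.06 mm². φR_n = 0.75 × 372 × 201.06 × 6 × 1 = 336.6 kN.
Bearing (12 mm plate, F_u = 450 MPa): end bolts L_c = 24 − 18/2 = 15, R_n = min(1.2×15×12×450, 2.4×16×12×450) = 97.2 kN/bolt; interior L_c = 58 − 18 = 40, R_n = 207.36 kN/bolt. φR_n = 0.75 × (2×97.2 + 4×207.36) = 767.9 kN.
Tension rupture (net): A_n = (114 − 2×20)×12 = 888 mm² (U = 1.0, A_e = A_n). φR_n = 0.75 × 450 × 888 = 299.7 kN.
Block shear: shear path 2×[24+2×58] = 2×140 mm, A_gv = 3360, A_nv = 2×(140 − 2.5×20)×12 = 2160 mm²; tension across gage: (57 − 1×20)×12 = 444 mm². R_n = min(0.6×450×2160, 0.6×350×3360) + 1.0×450×444 = min(583.2, 705.6) + 199.8 = 783 kN. φR_n = 0.75 × 783 = 587.3 kN.
Governing: min(336.6, 767.9, 299.7, 587.3) = 299.7 kN → net-section rupture.

299.7 kN (net-section rupture governs)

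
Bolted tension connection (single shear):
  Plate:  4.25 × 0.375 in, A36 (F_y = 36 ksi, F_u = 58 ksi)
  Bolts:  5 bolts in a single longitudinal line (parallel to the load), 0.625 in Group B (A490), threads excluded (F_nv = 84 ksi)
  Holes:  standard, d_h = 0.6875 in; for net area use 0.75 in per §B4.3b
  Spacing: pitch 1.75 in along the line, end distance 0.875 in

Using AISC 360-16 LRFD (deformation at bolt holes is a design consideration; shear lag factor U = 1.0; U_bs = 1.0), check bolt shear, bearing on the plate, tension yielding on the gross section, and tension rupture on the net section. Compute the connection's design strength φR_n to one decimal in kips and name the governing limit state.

51.6 kips (gross-section yield governs)

Bolt shear: A_b = π(0.625)²/4 = 0.3068 in². φR_n = 0.75 × 84 × 0.3068 × 5 × 1 = 96.6 kips.
Bearing (0.375 in plate, F_u = 58 ksi): end bolts L_c = 0.875 − 0.6875/2 = 0.53125, R_n = min(1.2×0.53125×0.375×58, 2.4×0.625×0.375×58) = 13.866 kips/bolt; interior L_c = 1.75 − 0.6875 = 1.0625, R_n = 27.731 kips/bolt. φR_n = 0.75 × (1×13.866 + 4×27.731) = 93.6 kips.
Tension yield (gross): A_g = 4.25×0.375 = 1.5938 in². φR_n = 0.90 × 36 × 1.5938 = 51.6 kips.
Tension rupture (net): A_n = (4.25 − 1×0.75)×0.375 = 1.3125 in² (U = 1.0, A_e = A_n). φR_n = 0.75 × 58 × 1.3125 = 57.1 kips.
Governing: min(96.6, 93.6, 51.6, 57.1) = 51.6 kips → gross-section yield.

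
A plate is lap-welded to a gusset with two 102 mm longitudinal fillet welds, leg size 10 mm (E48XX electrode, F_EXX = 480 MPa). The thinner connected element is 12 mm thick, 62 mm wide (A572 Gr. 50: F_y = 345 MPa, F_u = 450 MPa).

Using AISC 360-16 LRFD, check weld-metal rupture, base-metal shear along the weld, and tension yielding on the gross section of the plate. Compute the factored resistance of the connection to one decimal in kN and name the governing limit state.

Weld metal: throat = 0.707×10 = 7.07 mm, L = 2×102 = 204 mm. φR_n = 0.75 × 0.6 × 480 × 7.07 × 204 = 311.5 kN.
Base metal shear (12 mm plate): yield φR_n = 1.0×0.6×345×12×204 = 506.7 kN; rupture φR_n = 0.75×0.6×450×12×204 = 495.7 kN; take 495.7 kN (rupture).
Tension yield (gross): A_g = 62×12 = 744 mm². φR_n = 0.90 × 345 × 744 = 231.0 kN.
Governing: min(311.5, 495.7, 231.0) = 231.0 kN → gross-section yield.

231.0 kN (gross-section yield governs)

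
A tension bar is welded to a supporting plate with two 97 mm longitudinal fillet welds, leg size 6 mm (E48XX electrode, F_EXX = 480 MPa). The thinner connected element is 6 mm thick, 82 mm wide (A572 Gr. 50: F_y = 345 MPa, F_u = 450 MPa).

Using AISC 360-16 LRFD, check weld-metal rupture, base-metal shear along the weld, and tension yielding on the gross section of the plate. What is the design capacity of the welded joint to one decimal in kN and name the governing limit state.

152.8 kN (gross-section yield governs)

Weld metal: throat = 0.707×6 = 4.242 mm, L = 2×97 = 194 mm. φR_n = 0.75 × 0.6 × 480 × 4.242 × 194 = 177.8 kN.
Base metal shear (6 mm plate): yield φR_n = 1.0×0.6×345×6×194 = 240.9 kN; rupture φR_n = 0.75×0.6×450×6×194 = 235.7 kN; take 235.7 kN (rupture).
Tension yield (gross): A_g = 82×6 = 492 mm². φR_n = 0.90 × 345 × 492 = 152.8 kN.
Governing: min(177.8, 235.7, 152.8) = 152.8 kN → gross-section yield.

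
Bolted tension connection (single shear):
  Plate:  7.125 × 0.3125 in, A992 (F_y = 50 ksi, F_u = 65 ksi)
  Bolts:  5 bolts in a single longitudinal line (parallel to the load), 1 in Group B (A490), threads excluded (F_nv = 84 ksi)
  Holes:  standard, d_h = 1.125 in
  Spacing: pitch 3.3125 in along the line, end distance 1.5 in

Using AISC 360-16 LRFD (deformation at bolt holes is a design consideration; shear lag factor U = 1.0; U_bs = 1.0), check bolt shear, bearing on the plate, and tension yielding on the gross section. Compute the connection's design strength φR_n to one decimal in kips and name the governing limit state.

Bolt shear: A_b = π(1)²/4 = 0.7854 in². φR_n = 0.75 × 84 × 0.7854 × 5 × 1 = 247.4 kips.
Bearing (0.3125 in plate, F_u = 65 ksi): end bolts L_c = 1.5 − 1.125/2 = 0.9375, R_n = min(1.2×0.9375×0.3125×65, 2.4×1×0.3125×65) = 22.852 kips/bolt; interior L_c = 3.3125 − 1.125 = 2.1875, R_n = 48.75 kips/bolt. φR_n = 0.75 × (1×22.852 + 4×48.75) = 163.4 kips.
Tension yield (gross): A_g = 7.125×0.3125 = 2.2266 in². φR_n = 0.90 × 50 × 2.2266 = 100.2 kips.
Governing: min(247.4, 163.4, 100.2) = 100.2 kips → gross-section yield.

100.2 kips (gross-section yield governs)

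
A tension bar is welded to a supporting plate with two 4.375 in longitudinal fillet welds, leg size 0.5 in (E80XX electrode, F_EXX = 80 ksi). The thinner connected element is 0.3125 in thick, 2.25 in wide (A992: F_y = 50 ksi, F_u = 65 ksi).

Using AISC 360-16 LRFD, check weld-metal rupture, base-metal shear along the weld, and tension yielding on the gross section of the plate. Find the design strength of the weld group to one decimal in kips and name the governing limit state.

31.6 kips (gross-section yield governs)

Weld metal: throat = 0.707×0.5 = 0.3535 in, L = 2×4.375 = 8.75 in. φR_n = 0.75 × 0.6 × 80 × 0.3535 × 8.75 = 111.4 kips.
Base metal shear (0.3125 in plate): yield φR_n = 1.0×0.6×50×0.3125×8.75 = 82.0 kips; rupture φR_n = 0.75×0.6×65×0.3125×8.75 = 80.0 kips; take 80.0 kips (rupture).
Tension yield (gross): A_g = 2.25×0.3125 = 0.70313 in². φR_n = 0.90 × 50 × 0.70313 = 31.6 kips.
Governing: min(111.4, 80.0, 31.6) = 31.6 kips → gross-section yield.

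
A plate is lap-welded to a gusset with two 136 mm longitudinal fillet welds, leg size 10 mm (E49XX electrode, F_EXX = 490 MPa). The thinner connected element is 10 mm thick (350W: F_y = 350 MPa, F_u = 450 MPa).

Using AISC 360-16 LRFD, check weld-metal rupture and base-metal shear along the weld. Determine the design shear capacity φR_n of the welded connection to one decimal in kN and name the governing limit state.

424.0 kN (weld metal governs)

Weld metal: throat = 0.707×10 = 7.07 mm, L = 2×136 = 272 mm. φR_n = 0.75 × 0.6 × 490 × 7.07 × 272 = 424.0 kN.
Base metal shear (10 mm plate): yield φR_n = 1.0×0.6×350×10×272 = 571.2 kN; rupture φR_n = 0.75×0.6×450×10×272 = 550.8 kN; take 550.8 kN (rupture).
Governing: min(424.0, 550.8) = 424.0 kN → weld metal.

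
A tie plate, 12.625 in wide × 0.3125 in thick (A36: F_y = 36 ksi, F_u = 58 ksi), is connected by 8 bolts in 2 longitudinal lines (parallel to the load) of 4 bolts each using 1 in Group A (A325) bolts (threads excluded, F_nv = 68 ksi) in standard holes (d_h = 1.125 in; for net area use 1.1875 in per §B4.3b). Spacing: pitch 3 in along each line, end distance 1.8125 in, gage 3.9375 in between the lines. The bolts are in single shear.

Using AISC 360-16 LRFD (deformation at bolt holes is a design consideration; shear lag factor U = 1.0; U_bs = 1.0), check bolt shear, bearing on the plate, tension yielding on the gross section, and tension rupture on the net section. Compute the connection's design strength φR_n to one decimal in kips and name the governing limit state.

Bolt shear: A_b = π(1)²/4 = 0.7854 in². φR_n = 0.75 × 68 × 0.7854 × 8 × 1 = 320.4 kips.
Bearing (0.3125 in plate, F_u = 58 ksi): end bolts L_c = 1.8125 − 1.125/2 = 1.25, R_n = min(1.2×1.25×0.3125×58, 2.4×1×0.3125×58) = 27.188 kips/bolt; interior L_c = 3 − 1.125 = 1.875, R_n = 40.781 kips/bolt. φR_n = 0.75 × (2×27.188 + 6×40.781) = 224.3 kips.
Tension yield (gross): A_g = 12.625×0.3125 = 3.9453 in². φR_n = 0.90 × 36 × 3.9453 = 127.8 kips.
Tension rupture (net): A_n = (12.625 − 2×1.1875)×0.3125 = 3.2031 in² (U = 1.0, A_e = A_n). φR_n = 0.75 × 58 × 3.2031 = 139.3 kips.
Governing: min(320.4, 224.3, 127.8, 139.3) = 127.8 kips → gross-section yield.

127.8 kips (gross-section yield governs)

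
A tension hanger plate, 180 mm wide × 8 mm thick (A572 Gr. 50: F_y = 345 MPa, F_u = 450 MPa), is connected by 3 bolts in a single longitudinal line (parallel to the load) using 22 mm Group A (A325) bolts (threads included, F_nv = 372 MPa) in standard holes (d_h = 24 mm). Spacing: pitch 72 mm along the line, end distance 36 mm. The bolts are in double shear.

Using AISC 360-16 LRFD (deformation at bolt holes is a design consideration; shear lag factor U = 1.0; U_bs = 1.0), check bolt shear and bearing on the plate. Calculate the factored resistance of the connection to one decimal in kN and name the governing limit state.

Bolt shear: A_b = π(22)²/4 = 380.13 mm². φR_n = 0.75 × 372 × 380.13 × 3 × 2 = 636.3 kN.
Bearing (8 mm plate, F_u = 450 MPa): end bolts L_c = 36 − 24/2 = 24, R_n = min(1.2×24×8×450, 2.4×22×8×450) = 103.68 kN/bolt; interior L_c = 72 − 24 = 48, R_n = 190.08 kN/bolt. φR_n = 0.75 × (1×103.68 + 2×190.08) = 362.9 kN.
Governing: min(636.3, 362.9) = 362.9 kN → bearing.

362.9 kN (bearing governs)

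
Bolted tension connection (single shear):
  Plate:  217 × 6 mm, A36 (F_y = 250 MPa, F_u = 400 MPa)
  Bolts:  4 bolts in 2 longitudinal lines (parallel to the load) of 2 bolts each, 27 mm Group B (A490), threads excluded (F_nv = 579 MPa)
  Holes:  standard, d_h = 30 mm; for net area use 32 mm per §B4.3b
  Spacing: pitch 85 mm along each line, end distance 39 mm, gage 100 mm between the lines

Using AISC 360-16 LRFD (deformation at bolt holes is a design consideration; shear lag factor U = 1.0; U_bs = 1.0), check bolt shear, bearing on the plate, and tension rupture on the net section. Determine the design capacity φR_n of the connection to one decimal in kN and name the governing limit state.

275.4 kN (net-section rupture governs)

Bolt shear: A_b = π(27)²/4 = 572.56 mm². φR_n = 0.75 × 579 × 572.56 × 4 × 1 = 994.5 kN.
Bearing (6 mm plate, F_u = 400 MPa): end bolts L_c = 39 − 30/2 = 24, R_n = min(1.2×24×6×400, 2.4×27×6×400) = 69.12 kN/bolt; interior L_c = 85 − 30 = 55, R_n = 155.52 kN/bolt. φR_n = 0.75 × (2×69.12 + 2×155.52) = 337.0 kN.
Tension rupture (net): A_n = (217 − 2×32)×6 = 918 mm² (U = 1.0, A_e = A_n). φR_n = 0.75 × 400 × 918 = 275.4 kN.
Governing: min(994.5, 337.0, 275.4) = 275.4 kN → net-section rupture.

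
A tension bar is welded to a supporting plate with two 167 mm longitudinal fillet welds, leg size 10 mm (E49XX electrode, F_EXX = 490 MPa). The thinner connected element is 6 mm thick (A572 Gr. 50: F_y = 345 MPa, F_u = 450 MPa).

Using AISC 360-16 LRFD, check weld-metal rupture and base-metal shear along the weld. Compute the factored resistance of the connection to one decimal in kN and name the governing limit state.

Weld metal: throat = 0.707×10 = 7.07 mm, L = 2×167 = 334 mm. φR_n = 0.75 × 0.6 × 490 × 7.07 × 334 = 520.7 kN.
Base metal shear (6 mm plate): yield φR_n = 1.0×0.6×345×6×334 = 414.8 kN; rupture φR_n = 0.75×0.6×450×6×334 = 405.8 kN; take 405.8 kN (rupture).
Governing: min(520.7, 405.8) = 405.8 kN → base-metal shear.

405.8 kN (base-metal shear governs)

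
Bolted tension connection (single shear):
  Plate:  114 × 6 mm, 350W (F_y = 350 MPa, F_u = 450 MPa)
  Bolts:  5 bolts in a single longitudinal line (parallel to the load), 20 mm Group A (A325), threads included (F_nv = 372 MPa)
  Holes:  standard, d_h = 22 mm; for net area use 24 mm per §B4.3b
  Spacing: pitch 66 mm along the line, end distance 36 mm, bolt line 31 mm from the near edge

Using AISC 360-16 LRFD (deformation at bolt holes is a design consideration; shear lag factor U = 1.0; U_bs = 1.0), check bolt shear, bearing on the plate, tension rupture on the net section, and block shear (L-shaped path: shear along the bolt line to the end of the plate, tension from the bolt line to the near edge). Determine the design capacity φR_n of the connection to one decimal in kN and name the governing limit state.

Bolt shear: A_b = π(20)²/4 = 314.16 mm². φR_n = 0.75 × 372 × 314.16 × 5 × 1 = 438.3 kN.
Bearing (6 mm plate, F_u = 450 MPa): end bolts L_c = 36 − 22/2 = 25, R_n = min(1.2×25×6×450, 2.4×20×6×450) = 81 kN/bolt; interior L_c = 66 − 22 = 44, R_n = 129.6 kN/bolt. φR_n = 0.75 × (1×81 + 4×129.6) = 449.6 kN.
Tension rupture (net): A_n = (114 − 1×24)×6 = 540 mm² (U = 1.0, A_e = A_n). φR_n = 0.75 × 450 × 540 = 182.3 kN.
Block shear: shear path 1×[36+4×66] = 1×300 mm, A_gv = 1800, A_nv = 1×(300 − 4.5×24)×6 = 1152 mm²; tension to near edge: (31 − 0.5×24)×6 = 114 mm². R_n = min(0.6×450×1152, 0.6×350×1800) + 1.0×450×114 = min(311.04, 378) + 51.3 = 362.34 kN. φR_n = 0.75 × 362.34 = 271.8 kN.
Governing: min(438.3, 449.6, 182.3, 271.8) = 182.3 kN → net-section rupture.

182.3 kN (net-section rupture governs)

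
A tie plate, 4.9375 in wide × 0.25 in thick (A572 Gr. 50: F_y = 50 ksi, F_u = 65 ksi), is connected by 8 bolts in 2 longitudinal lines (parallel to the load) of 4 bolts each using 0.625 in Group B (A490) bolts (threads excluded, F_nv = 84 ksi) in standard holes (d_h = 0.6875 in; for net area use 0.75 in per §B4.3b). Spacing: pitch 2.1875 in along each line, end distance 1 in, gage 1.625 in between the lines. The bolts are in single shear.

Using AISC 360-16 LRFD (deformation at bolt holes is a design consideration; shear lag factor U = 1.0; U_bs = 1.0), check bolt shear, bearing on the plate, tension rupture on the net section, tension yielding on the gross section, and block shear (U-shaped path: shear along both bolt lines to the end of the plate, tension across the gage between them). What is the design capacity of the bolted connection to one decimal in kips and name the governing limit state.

41.9 kips (net-section rupture governs)

Bolt shear: A_b = π(0.625)²/4 = 0.3068 in². φR_n = 0.75 × 84 × 0.3068 × 8 × 1 = 154.6 kips.
Bearing (0.25 in plate, F_u = 65 ksi): end bolts L_c = 1 − 0.6875/2 = 0.65625, R_n = min(1.2×0.65625×0.25×65, 2.4×0.625×0.25×65) = 12.797 kips/bolt; interior L_c = 2.1875 − 0.6875 = 1.5, R_n = 24.375 kips/bolt. φR_n = 0.75 × (2×12.797 + 6×24.375) = 128.9 kips.
Tension rupture (net): A_n = (4.9375 − 2×0.75)×0.25 = 0.85938 in² (U = 1.0, A_e = A_n). φR_n = 0.75 × 65 × 0.85938 = 41.9 kips.
Tension yield (gross): A_g = 4.9375×0.25 = 1.2344 in². φR_n = 0.90 × 50 × 1.2344 = 55.5 kips.
Block shear: shear path 2×[1+3×2.1875] = 2×7.5625 in, A_gv = 3.7813, A_nv = 2×(7.5625 − 3.5×0.75)×0.25 = 2.4688 in²; tension across gage: (1.625 − 1×0.75)×0.25 = 0.21875 in². R_n = min(0.6×65×2.4688, 0.6×50×3.7813) + 1.0×65×0.21875 = min(96.283, 113.44) + 14.219 = 110.5 kips. φR_n = 0.75 × 110.5 = 82.9 kips.
Governing: min(154.6, 128.9, 41.9, 55.5, 82.9) = 41.9 kips → net-section rupture.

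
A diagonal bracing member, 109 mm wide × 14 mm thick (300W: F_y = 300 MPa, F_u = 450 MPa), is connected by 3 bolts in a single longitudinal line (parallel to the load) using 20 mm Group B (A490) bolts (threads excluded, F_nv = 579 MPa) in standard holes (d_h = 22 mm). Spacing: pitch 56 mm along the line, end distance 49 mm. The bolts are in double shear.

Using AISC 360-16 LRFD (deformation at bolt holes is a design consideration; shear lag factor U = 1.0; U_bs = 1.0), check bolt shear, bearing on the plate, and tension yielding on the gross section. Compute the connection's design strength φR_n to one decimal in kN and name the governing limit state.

412.0 kN (gross-section yield governs)

Bolt shear: A_b = π(20)²/4 = 314.16 mm². φR_n = 0.75 × 579 × 314.16 × 3 × 2 = 818.5 kN.
Bearing (14 mm plate, F_u = 450 MPa): end bolts L_c = 49 − 22/2 = 38, R_n = min(1.2×38×14×450, 2.4×20×14×450) = 287.28 kN/bolt; interior L_c = 56 − 22 = 34, R_n = 257.04 kN/bolt. φR_n = 0.75 × (1×287.28 + 2×257.04) = 601.0 kN.
Tension yield (gross): A_g = 109×14 = 1526 mm². φR_n = 0.90 × 300 × 1526 = 412.0 kN.
Governing: min(818.5, 601.0, 412.0) = 412.0 kN → gross-section yield.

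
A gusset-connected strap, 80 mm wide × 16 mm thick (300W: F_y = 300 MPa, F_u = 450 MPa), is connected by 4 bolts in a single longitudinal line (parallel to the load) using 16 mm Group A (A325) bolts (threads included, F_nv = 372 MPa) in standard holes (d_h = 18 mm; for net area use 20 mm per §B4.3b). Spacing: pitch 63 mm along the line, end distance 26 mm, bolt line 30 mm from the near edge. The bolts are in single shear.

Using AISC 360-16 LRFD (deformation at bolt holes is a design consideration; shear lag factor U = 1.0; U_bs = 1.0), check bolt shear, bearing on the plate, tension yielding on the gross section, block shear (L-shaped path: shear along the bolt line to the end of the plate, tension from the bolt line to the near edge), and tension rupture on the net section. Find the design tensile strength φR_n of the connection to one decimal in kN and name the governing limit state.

Bolt shear: A_b = π(16)²/4 = 201.06 mm². φR_n = 0.75 × 372 × 201.06 × 4 × 1 = 224.4 kN.
Bearing (16 mm plate, F_u = 450 MPa): end bolts L_c = 26 − 18/2 = 17, R_n = min(1.2×17×16×450, 2.4×16×16×450) = 146.88 kN/bolt; interior L_c = 63 − 18 = 45, R_n = 276.48 kN/bolt. φR_n = 0.75 × (1×146.88 + 3×276.48) = 732.2 kN.
Tension yield (gross): A_g = 80×16 = 1280 mm². φR_n = 0.90 × 300 × 1280 = 345.6 kN.
Block shear: shear path 1×[26+3×63] = 1×215 mm, A_gv = 3440, A_nv = 1×(215 − 3.5×20)×16 = 2320 mm²; tension to near edge: (30 − 0.5×20)×16 = 320 mm². R_n = min(0.6×450×2320, 0.6×300×3440) + 1.0×450×320 = min(626.4, 619.2) + 144 = 763.2 kN. φR_n = 0.75 × 763.2 = 572.4 kN.
Tension rupture (net): A_n = (80 − 1×20)×16 = 960 mm² (U = 1.0, A_e = A_n). φR_n = 0.75 × 450 × 960 = 324.0 kN.
Governing: min(224.4, 732.2, 345.6, 572.4, 324.0) = 224.4 kN → bolt shear.

224.4 kN (bolt shear governs)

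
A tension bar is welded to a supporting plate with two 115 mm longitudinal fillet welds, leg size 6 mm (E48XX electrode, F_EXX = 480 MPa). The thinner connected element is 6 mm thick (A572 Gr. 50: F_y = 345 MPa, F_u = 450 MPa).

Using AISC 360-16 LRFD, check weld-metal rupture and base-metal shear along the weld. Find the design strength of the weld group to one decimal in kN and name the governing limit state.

Weld metal: throat = 0.707×6 = 4.242 mm, L = 2×115 = 230 mm. φR_n = 0.75 × 0.6 × 480 × 4.242 × 230 = 210.7 kN.
Base metal shear (6 mm plate): yield φR_n = 1.0×0.6×345×6×230 = 285.7 kN; rupture φR_n = 0.75×0.6×450×6×230 = 279.5 kN; take 279.5 kN (rupture).
Governing: min(210.7, 279.5) = 210.7 kN → weld metal.

210.7 kN (weld metal governs)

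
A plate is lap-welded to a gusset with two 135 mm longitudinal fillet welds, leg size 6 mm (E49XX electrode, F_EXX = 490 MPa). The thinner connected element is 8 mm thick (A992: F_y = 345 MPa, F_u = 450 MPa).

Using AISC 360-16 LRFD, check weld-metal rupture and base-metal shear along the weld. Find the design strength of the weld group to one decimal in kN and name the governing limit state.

252.5 kN (weld metal governs)

Weld metal: throat = 0.707×6 = 4.242 mm, L = 2×135 = 270 mm. φR_n = 0.75 × 0.6 × 490 × 4.242 × 270 = 252.5 kN.
Base metal shear (8 mm plate): yield φR_n = 1.0×0.6×345×8×270 = 447.1 kN; rupture φR_n = 0.75×0.6×450×8×270 = 437.4 kN; take 437.4 kN (rupture).
Governing: min(252.5, 437.4) = 252.5 kN → weld metal.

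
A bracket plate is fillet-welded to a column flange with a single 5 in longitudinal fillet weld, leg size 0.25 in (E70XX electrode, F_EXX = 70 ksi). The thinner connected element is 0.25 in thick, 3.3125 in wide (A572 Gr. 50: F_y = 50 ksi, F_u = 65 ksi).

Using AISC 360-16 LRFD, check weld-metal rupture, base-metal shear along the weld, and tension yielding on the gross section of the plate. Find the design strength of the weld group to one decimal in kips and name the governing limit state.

Weld metal: throat = 0.707×0.25 = 0.17675 in, L = 5 in. φR_n = 0.75 × 0.6 × 70 × 0.17675 × 5 = 27.8 kips.
Base metal shear (0.25 in plate): yield φR_n = 1.0×0.6×50×0.25×5 = 37.5 kips; rupture φR_n = 0.75×0.6×65×0.25×5 = 36.6 kips; take 36.6 kips (rupture).
Tension yield (gross): A_g = 3.3125×0.25 = 0.82813 in². φR_n = 0.90 × 50 × 0.82813 = 37.3 kips.
Governing: min(27.8, 36.6, 37.3) = 27.8 kips → weld metal.

27.8 kips (weld metal governs)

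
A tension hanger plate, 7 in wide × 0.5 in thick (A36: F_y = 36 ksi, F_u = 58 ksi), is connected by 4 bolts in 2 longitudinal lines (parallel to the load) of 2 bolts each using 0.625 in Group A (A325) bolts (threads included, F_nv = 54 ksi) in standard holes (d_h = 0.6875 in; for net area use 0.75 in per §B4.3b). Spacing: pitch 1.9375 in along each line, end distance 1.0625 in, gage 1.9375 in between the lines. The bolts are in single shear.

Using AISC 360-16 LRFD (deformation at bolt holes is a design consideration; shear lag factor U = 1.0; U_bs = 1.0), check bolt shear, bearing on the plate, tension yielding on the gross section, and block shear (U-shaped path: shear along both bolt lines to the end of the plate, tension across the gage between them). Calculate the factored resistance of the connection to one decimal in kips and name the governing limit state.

49.7 kips (bolt shear governs)

Bolt shear: A_b = π(0.625)²/4 = 0.3068 in². φR_n = 0.75 × 54 × 0.3068 × 4 × 1 = 49.7 kips.
Bearing (0.5 in plate, F_u = 58 ksi): end bolts L_c = 1.0625 − 0.6875/2 = 0.71875, R_n = min(1.2×0.71875×0.5×58, 2.4×0.625×0.5×58) = 25.013 kips/bolt; interior L_c = 1.9375 − 0.6875 = 1.25, R_n = 43.5 kips/bolt. φR_n = 0.75 × (2×25.013 + 2×43.5) = 102.8 kips.
Tension yield (gross): A_g = 7×0.5 = 3.5 in². φR_n = 0.90 × 36 × 3.5 = 113.4 kips.
Block shear: shear path 2×[1.0625+1×1.9375] = 2×3 in, A_gv = 3, A_nv = 2×(3 − 1.5×0.75)×0.5 = 1.875 in²; tension across gage: (1.9375 − 1×0.75)×0.5 = 0.59375 in². R_n = min(0.6×58×1.875, 0.6×36×3) + 1.0×58×0.59375 = min(65.25, 64.8) + 34.438 = 99.238 kips. φR_n = 0.75 × 99.238 = 74.4 kips.
Governing: min(49.7, 102.8, 113.4, 74.4) = 49.7 kips → bolt shear.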